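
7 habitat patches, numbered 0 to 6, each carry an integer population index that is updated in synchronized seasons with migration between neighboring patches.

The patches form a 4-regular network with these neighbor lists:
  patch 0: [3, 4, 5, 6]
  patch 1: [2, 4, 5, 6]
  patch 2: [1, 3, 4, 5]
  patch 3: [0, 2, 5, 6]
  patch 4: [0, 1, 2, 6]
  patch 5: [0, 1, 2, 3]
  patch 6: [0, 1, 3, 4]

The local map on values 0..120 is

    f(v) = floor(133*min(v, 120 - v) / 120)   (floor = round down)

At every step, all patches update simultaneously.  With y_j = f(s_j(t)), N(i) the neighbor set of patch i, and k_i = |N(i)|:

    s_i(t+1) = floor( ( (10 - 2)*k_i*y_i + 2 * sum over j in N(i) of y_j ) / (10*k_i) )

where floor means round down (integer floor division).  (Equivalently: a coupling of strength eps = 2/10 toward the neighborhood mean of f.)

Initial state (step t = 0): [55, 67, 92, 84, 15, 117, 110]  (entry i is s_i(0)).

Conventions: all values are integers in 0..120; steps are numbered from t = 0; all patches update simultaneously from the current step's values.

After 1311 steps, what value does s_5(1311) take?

Answer: s_5(1311) = 63
Key observation: The state at step 11, [62, 62, 62, 62, 62, 63, 62], reappears at step 13: the system is in a cycle of period 2 from step 11 on.  Therefore the state at step 1311 equals the state at step 11 + ((1311 - 11) mod 2) = 11, which is [62, 62, 62, 62, 62, 63, 62].

Derivation:
t=0: [55, 67, 92, 84, 15, 117, 110]
t=1: [51, 49, 30, 36, 20, 11, 17]
t=2: [49, 47, 32, 37, 25, 18, 22]
t=3: [48, 46, 34, 39, 29, 24, 27]
t=4: [48, 46, 37, 41, 34, 29, 32]
t=5: [49, 47, 41, 44, 38, 35, 37]
t=6: [51, 49, 45, 47, 43, 40, 42]
t=7: [54, 52, 49, 51, 47, 45, 47]
t=8: [57, 55, 53, 55, 52, 50, 52]
t=9: [61, 59, 58, 59, 57, 56, 57]
t=10: [64, 64, 63, 64, 63, 62, 63]
t=11: [62, 62, 62, 62, 62, 63, 62]
t=12: [63, 63, 63, 63, 64, 63, 64]
t=13: [62, 62, 62, 62, 62, 63, 62]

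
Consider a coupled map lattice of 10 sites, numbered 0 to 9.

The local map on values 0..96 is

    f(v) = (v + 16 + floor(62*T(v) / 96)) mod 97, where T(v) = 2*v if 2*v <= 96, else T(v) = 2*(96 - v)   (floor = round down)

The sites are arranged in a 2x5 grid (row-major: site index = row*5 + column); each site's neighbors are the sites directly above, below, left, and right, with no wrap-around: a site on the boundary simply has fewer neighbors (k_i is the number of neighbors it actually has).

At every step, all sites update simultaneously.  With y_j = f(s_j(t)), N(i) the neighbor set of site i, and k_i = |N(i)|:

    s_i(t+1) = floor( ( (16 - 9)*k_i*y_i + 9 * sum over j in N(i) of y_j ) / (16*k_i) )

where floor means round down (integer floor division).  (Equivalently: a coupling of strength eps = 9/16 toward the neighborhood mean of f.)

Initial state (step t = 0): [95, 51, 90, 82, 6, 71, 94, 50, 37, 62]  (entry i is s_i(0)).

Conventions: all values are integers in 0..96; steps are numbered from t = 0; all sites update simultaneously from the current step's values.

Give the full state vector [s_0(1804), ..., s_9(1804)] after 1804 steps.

Answer: [68, 68, 68, 68, 68, 68, 68, 68, 68, 68]
Key observation: The state at step 11, [23, 23, 23, 23, 23, 23, 23, 23, 23, 23], reappears at step 13: the system is in a cycle of period 2 from step 11 on.  Therefore the state at step 1804 equals the state at step 11 + ((1804 - 11) mod 2) = 12, which is [68, 68, 68, 68, 68, 68, 68, 68, 68, 68].

Derivation:
t=0: [95, 51, 90, 82, 6, 71, 94, 50, 37, 62]
t=1: [20, 20, 21, 17, 24, 18, 21, 18, 14, 19]
t=2: [59, 62, 60, 57, 62, 60, 60, 57, 52, 59]
t=3: [24, 24, 25, 25, 24, 25, 25, 25, 26, 25]
t=4: [71, 71, 72, 73, 72, 72, 72, 73, 73, 73]
t=5: [22, 22, 21, 21, 21, 22, 21, 21, 21, 21]
t=6: [66, 65, 64, 64, 64, 65, 64, 64, 64, 64]
t=7: [23, 23, 24, 24, 24, 23, 24, 24, 24, 24]
t=8: [68, 69, 70, 71, 71, 68, 69, 71, 71, 71]
t=9: [22, 22, 22, 22, 22, 22, 22, 22, 22, 22]
t=10: [66, 66, 66, 66, 66, 66, 66, 66, 66, 66]
t=11: [23, 23, 23, 23, 23, 23, 23, 23, 23, 23]
t=12: [68, 68, 68, 68, 68, 68, 68, 68, 68, 68]
t=13: [23, 23, 23, 23, 23, 23, 23, 23, 23, 23]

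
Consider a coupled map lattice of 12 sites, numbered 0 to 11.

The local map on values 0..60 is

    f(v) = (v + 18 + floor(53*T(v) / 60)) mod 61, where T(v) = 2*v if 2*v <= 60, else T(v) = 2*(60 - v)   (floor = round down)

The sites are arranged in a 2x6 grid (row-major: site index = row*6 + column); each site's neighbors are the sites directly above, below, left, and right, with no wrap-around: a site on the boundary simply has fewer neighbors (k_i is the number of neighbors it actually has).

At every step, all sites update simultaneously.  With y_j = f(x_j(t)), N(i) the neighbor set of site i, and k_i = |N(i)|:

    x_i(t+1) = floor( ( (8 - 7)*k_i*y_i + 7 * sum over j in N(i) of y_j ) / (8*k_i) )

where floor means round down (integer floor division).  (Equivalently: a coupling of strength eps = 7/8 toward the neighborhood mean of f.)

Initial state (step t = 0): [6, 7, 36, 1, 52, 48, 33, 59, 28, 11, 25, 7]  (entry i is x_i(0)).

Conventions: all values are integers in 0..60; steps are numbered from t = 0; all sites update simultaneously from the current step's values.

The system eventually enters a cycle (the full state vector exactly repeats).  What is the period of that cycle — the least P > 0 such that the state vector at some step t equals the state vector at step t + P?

Simulating step by step:
t=0: [6, 7, 36, 1, 52, 48, 33, 59, 28, 11, 25, 7]
t=1: [36, 29, 30, 33, 23, 29, 26, 33, 33, 29, 34, 27]
t=2: [32, 37, 37, 32, 34, 26, 35, 34, 37, 36, 30, 35]
t=3: [35, 35, 35, 35, 35, 35, 36, 34, 34, 37, 36, 34]
t=4: [35, 36, 36, 35, 35, 36, 35, 35, 35, 35, 35, 35]
t=5: [35, 35, 35, 35, 35, 35, 36, 35, 35, 36, 36, 35]
t=6: [35, 36, 36, 35, 35, 36, 35, 35, 35, 35, 35, 35]

Answer: 2
Key observation: The state at step 4, [35, 36, 36, 35, 35, 36, 35, 35, 35, 35, 35, 35], reappears at step 6 — and no state repeats earlier — so the cycle the system enters has period 2.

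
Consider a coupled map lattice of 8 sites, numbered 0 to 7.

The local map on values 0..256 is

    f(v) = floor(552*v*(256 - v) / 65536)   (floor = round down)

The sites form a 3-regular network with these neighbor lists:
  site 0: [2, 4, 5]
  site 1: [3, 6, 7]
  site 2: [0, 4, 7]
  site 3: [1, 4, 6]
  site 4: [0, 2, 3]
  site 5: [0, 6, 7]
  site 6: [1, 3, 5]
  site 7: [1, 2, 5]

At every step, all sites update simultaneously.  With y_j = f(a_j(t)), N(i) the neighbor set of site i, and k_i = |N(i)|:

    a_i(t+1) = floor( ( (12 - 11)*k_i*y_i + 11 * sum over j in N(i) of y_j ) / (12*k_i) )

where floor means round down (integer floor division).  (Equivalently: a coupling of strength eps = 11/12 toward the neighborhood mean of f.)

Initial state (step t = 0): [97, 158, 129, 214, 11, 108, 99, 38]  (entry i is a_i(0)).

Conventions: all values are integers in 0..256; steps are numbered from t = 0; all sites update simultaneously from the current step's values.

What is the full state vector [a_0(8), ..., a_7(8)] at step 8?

Simulating step by step:
t=0: [97, 158, 129, 214, 11, 108, 99, 38]
t=1: [100, 94, 78, 92, 106, 111, 114, 128]
t=2: [128, 133, 132, 131, 125, 135, 130, 127]
t=3: [137, 137, 137, 137, 137, 137, 137, 137]
t=4: [137, 137, 137, 137, 137, 137, 137, 137]
t=5: [137, 137, 137, 137, 137, 137, 137, 137]
t=6: [137, 137, 137, 137, 137, 137, 137, 137]
t=7: [137, 137, 137, 137, 137, 137, 137, 137]
t=8: [137, 137, 137, 137, 137, 137, 137, 137]

Answer: [137, 137, 137, 137, 137, 137, 137, 137]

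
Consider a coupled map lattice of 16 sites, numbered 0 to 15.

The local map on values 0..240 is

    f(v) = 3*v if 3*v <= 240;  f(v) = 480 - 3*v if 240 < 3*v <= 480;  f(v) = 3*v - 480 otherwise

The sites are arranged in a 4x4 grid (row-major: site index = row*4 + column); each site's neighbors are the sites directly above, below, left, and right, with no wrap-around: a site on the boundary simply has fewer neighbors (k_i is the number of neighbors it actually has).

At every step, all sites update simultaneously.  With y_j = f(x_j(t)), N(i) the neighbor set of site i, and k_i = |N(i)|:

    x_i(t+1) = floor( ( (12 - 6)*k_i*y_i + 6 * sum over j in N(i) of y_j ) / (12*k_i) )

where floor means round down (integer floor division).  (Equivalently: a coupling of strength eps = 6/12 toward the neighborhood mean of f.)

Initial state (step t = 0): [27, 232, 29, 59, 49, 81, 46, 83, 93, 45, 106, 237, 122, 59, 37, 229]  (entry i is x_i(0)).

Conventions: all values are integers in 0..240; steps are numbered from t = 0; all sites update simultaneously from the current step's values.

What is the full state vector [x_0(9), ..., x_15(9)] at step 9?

Answer: [90, 110, 166, 161, 56, 97, 186, 172, 29, 40, 120, 175, 19, 22, 94, 177]

Derivation:
t=0: [27, 232, 29, 59, 49, 81, 46, 83, 93, 45, 106, 237, 122, 59, 37, 229]
t=1: [131, 175, 132, 168, 160, 198, 158, 206, 166, 164, 157, 215, 151, 148, 146, 189]
t=2: [54, 70, 54, 67, 36, 64, 46, 101, 15, 28, 32, 121, 27, 31, 43, 95]
t=3: [160, 191, 172, 185, 120, 163, 147, 164, 68, 95, 106, 136, 75, 95, 128, 159]
t=4: [53, 54, 52, 49, 95, 60, 46, 37, 192, 168, 131, 65, 212, 183, 108, 43]
t=5: [168, 163, 152, 140, 170, 154, 135, 135, 110, 66, 107, 152, 119, 90, 125, 152]
t=6: [21, 15, 36, 54, 47, 48, 72, 64, 133, 166, 129, 55, 151, 176, 118, 44]
t=7: [78, 75, 124, 156, 118, 124, 175, 186, 71, 54, 112, 152, 45, 52, 108, 138]
t=8: [204, 187, 101, 52, 155, 123, 77, 52, 177, 158, 120, 60, 159, 153, 139, 78]
t=9: [90, 110, 166, 161, 56, 97, 186, 172, 29, 40, 120, 175, 19, 22, 94, 177]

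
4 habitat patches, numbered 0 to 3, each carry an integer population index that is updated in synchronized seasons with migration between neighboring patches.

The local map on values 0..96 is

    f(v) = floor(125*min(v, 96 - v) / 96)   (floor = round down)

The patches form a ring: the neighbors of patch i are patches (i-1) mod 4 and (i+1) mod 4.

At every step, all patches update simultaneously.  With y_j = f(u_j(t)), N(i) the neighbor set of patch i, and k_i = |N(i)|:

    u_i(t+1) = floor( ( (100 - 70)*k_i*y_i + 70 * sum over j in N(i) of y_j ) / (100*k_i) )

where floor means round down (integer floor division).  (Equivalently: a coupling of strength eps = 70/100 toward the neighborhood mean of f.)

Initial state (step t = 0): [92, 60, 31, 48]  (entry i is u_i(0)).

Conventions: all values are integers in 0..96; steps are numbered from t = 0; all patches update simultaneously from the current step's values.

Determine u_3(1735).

Answer: u_3(1735) = 58
Key observation: The state at step 4, [49, 49, 49, 49], reappears at step 8: the system is in a cycle of period 4 from step 4 on.  Therefore the state at step 1735 equals the state at step 4 + ((1735 - 4) mod 4) = 7, which is [58, 58, 58, 58].

Derivation:
t=0: [92, 60, 31, 48]
t=1: [39, 29, 49, 34]
t=2: [43, 49, 46, 52]
t=3: [57, 58, 59, 57]
t=4: [49, 49, 49, 49]
t=5: [61, 61, 61, 61]
t=6: [45, 45, 45, 45]
t=7: [58, 58, 58, 58]
t=8: [49, 49, 49, 49]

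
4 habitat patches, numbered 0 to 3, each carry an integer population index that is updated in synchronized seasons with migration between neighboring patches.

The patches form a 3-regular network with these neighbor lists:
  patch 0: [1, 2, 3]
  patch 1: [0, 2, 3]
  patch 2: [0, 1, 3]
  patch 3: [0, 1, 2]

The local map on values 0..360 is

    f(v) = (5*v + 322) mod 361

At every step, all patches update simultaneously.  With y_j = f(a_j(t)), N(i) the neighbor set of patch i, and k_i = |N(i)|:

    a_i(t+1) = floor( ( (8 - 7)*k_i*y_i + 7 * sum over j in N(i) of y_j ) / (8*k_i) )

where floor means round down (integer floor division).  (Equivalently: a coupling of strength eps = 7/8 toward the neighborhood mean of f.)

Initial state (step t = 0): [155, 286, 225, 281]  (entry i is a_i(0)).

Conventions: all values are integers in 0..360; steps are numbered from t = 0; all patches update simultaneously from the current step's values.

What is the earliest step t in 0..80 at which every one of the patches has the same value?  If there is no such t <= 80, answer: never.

Simulating step by step:
t=0: [155, 286, 225, 281]  (not all equal)
t=1: [175, 126, 176, 130]  (not all equal)
t=2: [188, 169, 188, 166]  (not all equal)
t=3: [119, 135, 119, 137]  (not all equal)
t=4: [244, 231, 244, 229]  (not all equal)
t=5: [57, 68, 57, 69]  (not all equal)
t=6: [279, 270, 279, 269]  (not all equal)
t=7: [245, 252, 245, 253]  (not all equal)
t=8: [124, 119, 124, 118]  (not all equal)
t=9: [203, 208, 203, 208]  (not all equal)
t=10: [268, 264, 268, 264]  (not all equal)
t=11: [206, 209, 206, 209]  (not all equal)
t=12: [277, 275, 277, 275]  (not all equal)
t=13: [257, 258, 257, 258]  (not all equal)
t=14: [165, 165, 165, 165]  (all equal)

Answer: 14
Key observation: Synchronization is absorbing here: once all patches are equal they stay equal, and step 14 is the first all-equal step.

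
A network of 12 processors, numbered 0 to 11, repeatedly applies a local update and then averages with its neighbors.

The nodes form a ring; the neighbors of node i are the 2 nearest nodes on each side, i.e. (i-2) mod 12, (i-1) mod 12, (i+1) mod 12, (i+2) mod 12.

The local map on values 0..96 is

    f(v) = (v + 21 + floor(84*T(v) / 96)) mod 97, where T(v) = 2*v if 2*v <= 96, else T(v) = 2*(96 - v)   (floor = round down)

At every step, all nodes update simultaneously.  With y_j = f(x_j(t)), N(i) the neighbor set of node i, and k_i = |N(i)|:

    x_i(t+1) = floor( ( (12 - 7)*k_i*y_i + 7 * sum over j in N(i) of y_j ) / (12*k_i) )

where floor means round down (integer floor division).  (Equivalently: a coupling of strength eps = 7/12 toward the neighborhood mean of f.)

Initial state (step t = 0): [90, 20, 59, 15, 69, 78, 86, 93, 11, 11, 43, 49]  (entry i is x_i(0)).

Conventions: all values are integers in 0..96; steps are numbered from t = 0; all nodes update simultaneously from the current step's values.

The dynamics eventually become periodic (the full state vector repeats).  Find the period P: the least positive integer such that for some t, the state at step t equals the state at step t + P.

Answer: 2
Key observation: The state at step 30, [52, 52, 52, 52, 52, 52, 52, 52, 52, 52, 52, 52], reappears at step 32 — and no state repeats earlier — so the cycle the system enters has period 2.

Derivation:
t=0: [90, 20, 59, 15, 69, 78, 86, 93, 11, 11, 43, 49]
t=1: [42, 59, 49, 54, 41, 35, 32, 32, 41, 46, 43, 51]
t=2: [44, 48, 48, 44, 35, 24, 20, 22, 31, 41, 43, 48]
t=3: [49, 52, 47, 50, 46, 68, 60, 64, 38, 42, 38, 49]
t=4: [50, 53, 53, 51, 49, 45, 43, 40, 34, 38, 37, 48]
t=5: [49, 53, 52, 52, 51, 46, 39, 33, 25, 30, 33, 46]
t=6: [47, 52, 53, 52, 49, 42, 42, 31, 46, 26, 35, 39]
t=7: [44, 49, 52, 51, 49, 39, 38, 35, 44, 54, 41, 44]
t=8: [46, 51, 52, 50, 46, 35, 33, 30, 38, 42, 42, 46]
t=9: [49, 52, 52, 48, 41, 26, 21, 17, 25, 34, 40, 47]
t=10: [51, 53, 51, 57, 55, 72, 73, 68, 65, 42, 45, 45]
t=11: [51, 51, 51, 48, 46, 41, 40, 39, 41, 42, 46, 47]
t=12: [52, 53, 53, 51, 46, 39, 36, 34, 37, 41, 47, 50]
t=13: [52, 52, 52, 49, 44, 33, 27, 23, 29, 36, 46, 50]
t=14: [52, 53, 52, 46, 50, 46, 60, 54, 38, 37, 40, 48]
t=15: [50, 52, 52, 51, 51, 50, 46, 43, 34, 35, 37, 47]
t=16: [49, 53, 53, 53, 52, 51, 45, 38, 27, 28, 31, 44]
t=17: [45, 51, 52, 52, 51, 48, 52, 40, 51, 26, 32, 35]
t=18: [39, 47, 52, 53, 53, 51, 50, 51, 49, 55, 35, 38]
t=19: [35, 46, 49, 52, 52, 52, 53, 53, 48, 43, 32, 34]
t=20: [27, 41, 48, 52, 53, 52, 52, 51, 46, 37, 24, 25]
t=21: [78, 57, 57, 50, 53, 52, 52, 48, 52, 51, 74, 72]
t=22: [38, 45, 47, 52, 52, 53, 53, 54, 50, 48, 40, 40]
t=23: [36, 44, 48, 51, 52, 52, 52, 52, 50, 48, 39, 38]
t=24: [32, 42, 48, 52, 53, 53, 53, 53, 50, 47, 36, 34]
t=25: [24, 36, 46, 51, 52, 52, 52, 52, 48, 43, 29, 25]
t=26: [60, 50, 52, 48, 52, 53, 53, 51, 45, 46, 41, 59]
t=27: [47, 52, 52, 54, 53, 52, 51, 51, 47, 47, 42, 46]
t=28: [50, 52, 52, 52, 52, 52, 52, 53, 50, 50, 46, 49]
t=29: [53, 53, 53, 53, 53, 52, 53, 52, 52, 53, 52, 53]
t=30: [52, 52, 52, 52, 52, 52, 52, 52, 52, 52, 52, 52]
t=31: [53, 53, 53, 53, 53, 53, 53, 53, 53, 53, 53, 53]
t=32: [52, 52, 52, 52, 52, 52, 52, 52, 52, 52, 52, 52]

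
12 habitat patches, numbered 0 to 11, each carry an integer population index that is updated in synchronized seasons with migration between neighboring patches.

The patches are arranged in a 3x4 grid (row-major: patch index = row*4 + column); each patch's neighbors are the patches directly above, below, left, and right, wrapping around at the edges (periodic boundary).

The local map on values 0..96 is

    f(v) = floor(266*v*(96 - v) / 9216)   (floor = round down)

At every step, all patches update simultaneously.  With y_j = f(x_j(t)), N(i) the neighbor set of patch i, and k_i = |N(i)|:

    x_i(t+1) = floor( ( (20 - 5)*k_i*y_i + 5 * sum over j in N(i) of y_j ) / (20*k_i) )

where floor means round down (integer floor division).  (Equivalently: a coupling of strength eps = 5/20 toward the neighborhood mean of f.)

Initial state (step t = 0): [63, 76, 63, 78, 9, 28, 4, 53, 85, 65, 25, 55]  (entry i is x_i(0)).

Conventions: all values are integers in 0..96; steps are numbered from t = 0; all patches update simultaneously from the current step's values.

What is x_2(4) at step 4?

Simulating step by step:
t=0: [63, 76, 63, 78, 9, 28, 4, 53, 85, 65, 25, 55]
t=1: [53, 46, 54, 45, 29, 48, 21, 57, 32, 54, 50, 60]
t=2: [64, 65, 63, 65, 57, 64, 50, 62, 59, 64, 64, 62]
t=3: [59, 58, 60, 58, 63, 59, 64, 60, 62, 59, 59, 60]
t=4: [62, 62, 62, 62, 60, 62, 59, 61, 60, 62, 62, 62]

Answer: x_2(4) = 62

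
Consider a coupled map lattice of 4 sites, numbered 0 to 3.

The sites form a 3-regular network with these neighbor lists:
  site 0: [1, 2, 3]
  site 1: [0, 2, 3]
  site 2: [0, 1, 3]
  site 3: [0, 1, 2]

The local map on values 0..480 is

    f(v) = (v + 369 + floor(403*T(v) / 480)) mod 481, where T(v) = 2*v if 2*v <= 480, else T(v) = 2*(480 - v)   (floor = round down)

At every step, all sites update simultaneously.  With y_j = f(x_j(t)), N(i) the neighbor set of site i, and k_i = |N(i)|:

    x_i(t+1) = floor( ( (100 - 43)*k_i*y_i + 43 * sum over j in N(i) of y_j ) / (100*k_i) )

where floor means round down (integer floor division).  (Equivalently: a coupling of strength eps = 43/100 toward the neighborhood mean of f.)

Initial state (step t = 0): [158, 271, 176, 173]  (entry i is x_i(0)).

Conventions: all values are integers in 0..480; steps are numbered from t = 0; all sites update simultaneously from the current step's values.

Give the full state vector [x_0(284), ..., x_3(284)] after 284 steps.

Simulating step by step:
t=0: [158, 271, 176, 173]
t=1: [283, 162, 303, 300]
t=2: [59, 188, 54, 55]
t=3: [91, 239, 85, 87]
t=4: [115, 79, 108, 110]
t=5: [177, 135, 169, 171]
t=6: [340, 292, 330, 333]
t=7: [400, 208, 402, 401]
t=8: [424, 434, 424, 424]
t=9: [404, 402, 404, 404]
t=10: [419, 419, 419, 419]
t=11: [409, 409, 409, 409]
t=12: [416, 416, 416, 416]
t=13: [411, 411, 411, 411]
t=14: [414, 414, 414, 414]
t=15: [412, 412, 412, 412]
t=16: [414, 414, 414, 414]

Answer: [414, 414, 414, 414]
Key observation: The state at step 14, [414, 414, 414, 414], reappears at step 16: the system is in a cycle of period 2 from step 14 on.  Therefore the state at step 284 equals the state at step 14 + ((284 - 14) mod 2) = 14, which is [414, 414, 414, 414].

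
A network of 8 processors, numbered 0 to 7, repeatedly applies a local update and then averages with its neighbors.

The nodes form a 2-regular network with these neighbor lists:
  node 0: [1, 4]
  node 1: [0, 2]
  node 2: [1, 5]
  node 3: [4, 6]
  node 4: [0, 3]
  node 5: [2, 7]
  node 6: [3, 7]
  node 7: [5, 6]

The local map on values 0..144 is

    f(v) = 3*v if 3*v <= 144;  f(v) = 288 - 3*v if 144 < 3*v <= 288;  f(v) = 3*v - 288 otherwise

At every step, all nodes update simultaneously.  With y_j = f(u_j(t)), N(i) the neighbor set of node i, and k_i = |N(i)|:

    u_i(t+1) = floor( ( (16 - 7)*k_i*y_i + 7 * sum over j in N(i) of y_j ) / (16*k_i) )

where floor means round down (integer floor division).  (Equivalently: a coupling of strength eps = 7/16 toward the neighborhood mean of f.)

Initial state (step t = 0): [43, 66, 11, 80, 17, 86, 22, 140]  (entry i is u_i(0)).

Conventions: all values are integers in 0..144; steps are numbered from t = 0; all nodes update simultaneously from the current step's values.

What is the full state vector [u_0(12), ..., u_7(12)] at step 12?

Simulating step by step:
t=0: [43, 66, 11, 80, 17, 86, 22, 140]
t=1: [103, 86, 44, 52, 67, 52, 76, 95]
t=2: [37, 50, 109, 106, 82, 103, 63, 43]
t=3: [101, 110, 56, 47, 54, 48, 90, 98]
t=4: [45, 53, 108, 110, 105, 108, 42, 38]
t=5: [110, 109, 56, 57, 53, 53, 105, 99]
t=6: [60, 57, 104, 99, 107, 100, 42, 39]
t=7: [93, 94, 41, 39, 44, 37, 98, 96]
t=8: [35, 32, 94, 96, 101, 89, 28, 25]
t=9: [83, 78, 28, 21, 31, 29, 63, 65]
t=10: [54, 57, 78, 77, 74, 87, 89, 93]
t=11: [110, 105, 61, 51, 77, 28, 26, 15]
t=12: [42, 47, 83, 105, 70, 80, 83, 60]

Answer: [42, 47, 83, 105, 70, 80, 83, 60]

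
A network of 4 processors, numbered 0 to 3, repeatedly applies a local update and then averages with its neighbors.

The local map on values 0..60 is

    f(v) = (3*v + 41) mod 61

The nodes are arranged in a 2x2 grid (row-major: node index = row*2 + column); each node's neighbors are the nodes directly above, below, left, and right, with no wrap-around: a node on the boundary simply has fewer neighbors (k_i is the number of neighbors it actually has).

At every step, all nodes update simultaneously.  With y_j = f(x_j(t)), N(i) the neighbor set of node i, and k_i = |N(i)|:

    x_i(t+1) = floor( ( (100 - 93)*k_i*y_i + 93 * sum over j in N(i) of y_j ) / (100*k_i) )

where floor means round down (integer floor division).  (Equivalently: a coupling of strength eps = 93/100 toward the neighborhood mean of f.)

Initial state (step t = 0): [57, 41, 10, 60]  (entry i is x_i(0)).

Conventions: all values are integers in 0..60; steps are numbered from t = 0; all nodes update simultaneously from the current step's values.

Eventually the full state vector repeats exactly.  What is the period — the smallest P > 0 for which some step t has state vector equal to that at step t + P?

Answer: 10
Key observation: The state at step 12, [13, 13, 13, 13], reappears at step 22 — and no state repeats earlier — so the cycle the system enters has period 10.

Derivation:
t=0: [57, 41, 10, 60]
t=1: [26, 34, 31, 26]
t=2: [19, 55, 54, 19]
t=3: [22, 36, 35, 22]
t=4: [26, 44, 44, 26]
t=5: [51, 57, 57, 51]
t=6: [27, 12, 12, 27]
t=7: [14, 1, 1, 14]
t=8: [42, 23, 23, 42]
t=9: [48, 45, 45, 48]
t=10: [50, 5, 5, 50]
t=11: [52, 11, 11, 52]
t=12: [13, 13, 13, 13]
t=13: [19, 19, 19, 19]
t=14: [37, 37, 37, 37]
t=15: [30, 30, 30, 30]
t=16: [9, 9, 9, 9]
t=17: [7, 7, 7, 7]
t=18: [1, 1, 1, 1]
t=19: [44, 44, 44, 44]
t=20: [51, 51, 51, 51]
t=21: [11, 11, 11, 11]
t=22: [13, 13, 13, 13]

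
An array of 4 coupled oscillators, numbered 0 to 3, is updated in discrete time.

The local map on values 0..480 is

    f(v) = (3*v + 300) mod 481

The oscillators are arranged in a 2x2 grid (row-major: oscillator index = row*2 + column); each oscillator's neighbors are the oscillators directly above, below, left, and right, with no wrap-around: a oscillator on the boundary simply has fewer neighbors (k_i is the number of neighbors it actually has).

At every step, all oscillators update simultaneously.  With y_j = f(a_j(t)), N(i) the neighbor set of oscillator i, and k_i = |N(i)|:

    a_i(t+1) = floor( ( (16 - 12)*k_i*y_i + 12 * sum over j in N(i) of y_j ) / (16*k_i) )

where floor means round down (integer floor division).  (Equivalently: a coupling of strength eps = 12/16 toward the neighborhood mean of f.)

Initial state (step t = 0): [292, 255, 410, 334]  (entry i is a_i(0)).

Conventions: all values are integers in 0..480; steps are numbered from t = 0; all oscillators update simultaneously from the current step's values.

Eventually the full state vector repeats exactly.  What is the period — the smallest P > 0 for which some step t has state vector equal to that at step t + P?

Answer: 18
Key observation: The state at step 101, [73, 73, 73, 73], reappears at step 119 — and no state repeats earlier — so the cycle the system enters has period 18.

Derivation:
t=0: [292, 255, 410, 334]
t=1: [124, 233, 229, 156]
t=2: [71, 188, 185, 95]
t=3: [291, 146, 144, 309]
t=4: [243, 242, 241, 256]
t=5: [63, 80, 80, 73]
t=6: [46, 32, 32, 53]
t=7: [406, 435, 435, 411]
t=8: [140, 102, 102, 144]
t=9: [153, 215, 215, 156]
t=10: [417, 327, 327, 419]
t=11: [266, 163, 163, 267]
t=12: [265, 180, 180, 265]
t=13: [302, 189, 189, 302]
t=14: [350, 279, 279, 350]
t=15: [228, 334, 334, 228]
t=16: [260, 101, 101, 260]
t=17: [121, 119, 119, 121]
t=18: [177, 180, 180, 177]
t=19: [356, 352, 352, 356]
t=20: [397, 403, 403, 397]
t=21: [61, 52, 52, 61]
t=22: [342, 115, 115, 342]
t=23: [214, 314, 314, 214]
t=24: [325, 415, 415, 325]
t=25: [154, 260, 260, 154]
t=26: [158, 240, 240, 158]
t=27: [116, 234, 234, 116]
t=28: [71, 135, 135, 71]
t=29: [176, 80, 80, 176]
t=30: [131, 275, 275, 131]
t=31: [175, 199, 199, 175]
t=32: [398, 362, 362, 398]
t=33: [330, 144, 144, 330]
t=34: [270, 308, 308, 270]
t=35: [233, 176, 176, 233]
t=36: [269, 114, 114, 269]
t=37: [157, 149, 149, 157]
t=38: [272, 284, 284, 272]
t=39: [181, 163, 163, 181]
t=40: [321, 348, 348, 321]
t=41: [361, 321, 321, 361]
t=42: [331, 391, 391, 331]
t=43: [105, 255, 255, 105]
t=44: [110, 126, 126, 110]
t=45: [185, 161, 161, 185]
t=46: [320, 356, 356, 320]
t=47: [379, 325, 325, 379]
t=48: [353, 434, 434, 353]
t=49: [218, 337, 337, 218]
t=50: [380, 442, 442, 380]
t=51: [256, 404, 404, 256]
t=52: [78, 96, 96, 78]
t=53: [93, 66, 66, 93]
t=54: [37, 77, 77, 37]
t=55: [140, 320, 320, 140]
t=56: [283, 253, 253, 283]
t=57: [119, 164, 164, 119]
t=58: [277, 209, 209, 277]
t=59: [376, 238, 238, 376]
t=60: [155, 362, 362, 155]
t=61: [389, 319, 319, 389]
t=62: [227, 91, 91, 227]
t=63: [73, 37, 37, 73]
t=64: [317, 131, 131, 317]
t=65: [231, 269, 269, 231]
t=66: [116, 59, 59, 116]
t=67: [399, 244, 244, 399]
t=68: [66, 58, 58, 66]
t=69: [359, 131, 131, 359]
t=70: [262, 364, 364, 262]
t=71: [353, 200, 200, 353]
t=72: [413, 402, 402, 413]
t=73: [71, 87, 87, 71]
t=74: [68, 44, 44, 68]
t=75: [329, 125, 125, 329]
t=76: [226, 292, 292, 226]
t=77: [164, 65, 65, 164]
t=78: [88, 236, 236, 88]
t=79: [55, 73, 73, 55]
t=80: [144, 358, 358, 144]
t=81: [371, 291, 291, 371]
t=82: [271, 391, 391, 271]
t=83: [60, 120, 120, 60]
t=84: [254, 404, 404, 254]
t=85: [76, 92, 92, 76]
t=86: [83, 59, 59, 83]
t=87: [374, 170, 170, 374]
t=88: [361, 427, 427, 361]
t=89: [208, 350, 350, 208]
t=90: [401, 429, 429, 401]
t=91: [123, 81, 81, 123]
t=92: [93, 156, 156, 93]
t=93: [239, 145, 145, 239]
t=94: [204, 104, 104, 204]
t=95: [206, 356, 356, 206]
t=96: [413, 429, 429, 413]
t=97: [132, 108, 108, 132]
t=98: [161, 197, 197, 161]
t=99: [383, 329, 329, 383]
t=100: [245, 85, 85, 245]
t=101: [73, 73, 73, 73]
t=102: [38, 38, 38, 38]
t=103: [414, 414, 414, 414]
t=104: [99, 99, 99, 99]
t=105: [116, 116, 116, 116]
t=106: [167, 167, 167, 167]
t=107: [320, 320, 320, 320]
t=108: [298, 298, 298, 298]
t=109: [232, 232, 232, 232]
t=110: [34, 34, 34, 34]
t=111: [402, 402, 402, 402]
t=112: [63, 63, 63, 63]
t=113: [8, 8, 8, 8]
t=114: [324, 324, 324, 324]
t=115: [310, 310, 310, 310]
t=116: [268, 268, 268, 268]
t=117: [142, 142, 142, 142]
t=118: [245, 245, 245, 245]
t=119: [73, 73, 73, 73]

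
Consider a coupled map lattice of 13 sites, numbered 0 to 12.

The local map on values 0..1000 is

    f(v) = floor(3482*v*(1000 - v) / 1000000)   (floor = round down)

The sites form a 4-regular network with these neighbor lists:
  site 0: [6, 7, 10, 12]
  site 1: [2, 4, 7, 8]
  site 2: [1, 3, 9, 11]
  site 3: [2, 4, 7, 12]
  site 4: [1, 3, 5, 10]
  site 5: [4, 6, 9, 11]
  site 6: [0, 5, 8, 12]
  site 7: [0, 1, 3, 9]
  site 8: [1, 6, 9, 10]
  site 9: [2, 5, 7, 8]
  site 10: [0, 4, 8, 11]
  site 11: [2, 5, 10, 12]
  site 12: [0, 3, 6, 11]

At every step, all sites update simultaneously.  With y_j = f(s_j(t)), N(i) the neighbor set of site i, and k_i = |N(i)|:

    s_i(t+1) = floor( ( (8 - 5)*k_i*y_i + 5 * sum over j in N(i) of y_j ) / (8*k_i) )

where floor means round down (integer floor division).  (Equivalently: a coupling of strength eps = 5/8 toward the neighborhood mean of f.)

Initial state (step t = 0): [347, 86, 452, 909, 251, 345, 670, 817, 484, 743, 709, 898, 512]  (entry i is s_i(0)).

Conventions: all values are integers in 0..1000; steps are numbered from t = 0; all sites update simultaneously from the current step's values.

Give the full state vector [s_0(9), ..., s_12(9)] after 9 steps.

Answer: [456, 466, 467, 464, 465, 462, 454, 463, 461, 465, 461, 462, 456]

Derivation:
t=0: [347, 86, 452, 909, 251, 345, 670, 817, 484, 743, 709, 898, 512]
t=1: [744, 556, 564, 561, 567, 670, 805, 509, 704, 723, 680, 624, 663]
t=2: [709, 838, 825, 845, 826, 743, 663, 806, 718, 764, 761, 799, 741]
t=3: [678, 528, 518, 516, 535, 633, 721, 559, 656, 612, 625, 595, 642]
t=4: [780, 852, 857, 856, 849, 807, 755, 840, 795, 828, 813, 829, 795]
t=5: [568, 462, 449, 458, 470, 527, 596, 481, 541, 498, 526, 507, 550]
t=6: [857, 865, 864, 864, 866, 863, 852, 865, 861, 867, 865, 866, 858]
t=7: [421, 407, 406, 410, 406, 411, 426, 408, 414, 406, 410, 409, 421]
t=8: [846, 840, 839, 841, 840, 842, 847, 841, 843, 840, 842, 842, 846]
t=9: [456, 466, 467, 464, 465, 462, 454, 463, 461, 465, 461, 462, 456]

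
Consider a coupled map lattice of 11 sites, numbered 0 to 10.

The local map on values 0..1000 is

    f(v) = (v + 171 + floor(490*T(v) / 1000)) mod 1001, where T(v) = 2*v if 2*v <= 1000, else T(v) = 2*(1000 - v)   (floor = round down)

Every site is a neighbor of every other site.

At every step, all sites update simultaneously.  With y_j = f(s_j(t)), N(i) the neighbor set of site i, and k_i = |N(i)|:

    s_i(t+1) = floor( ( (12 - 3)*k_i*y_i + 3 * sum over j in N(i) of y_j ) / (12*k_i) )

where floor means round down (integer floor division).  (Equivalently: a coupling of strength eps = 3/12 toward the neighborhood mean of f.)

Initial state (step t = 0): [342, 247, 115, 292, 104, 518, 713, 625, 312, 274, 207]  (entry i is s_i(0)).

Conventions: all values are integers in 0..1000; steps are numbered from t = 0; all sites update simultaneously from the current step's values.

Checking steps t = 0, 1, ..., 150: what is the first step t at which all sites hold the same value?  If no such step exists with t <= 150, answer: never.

Answer: never
Key observation: The state at step 9 reappears at step 11 — the system is in a cycle of period 2 from step 9 on.  No step 0..11 is synchronized, and the cycle repeats forever, so no step up to 150 (or ever) has all sites equal.

Derivation:
t=0: [342, 247, 115, 292, 104, 518, 713, 625, 312, 274, 207]  (not all equal)
t=1: [754, 618, 428, 682, 412, 255, 258, 257, 711, 656, 560]  (not all equal)
t=2: [220, 217, 112, 218, 815, 589, 594, 592, 219, 218, 217]  (not all equal)
t=3: [555, 551, 400, 552, 236, 233, 233, 233, 554, 552, 551]  (not all equal)
t=4: [228, 228, 809, 228, 574, 569, 569, 569, 228, 228, 228]  (not all equal)
t=5: [564, 564, 233, 564, 230, 230, 230, 230, 564, 564, 564]  (not all equal)
t=6: [219, 219, 560, 219, 556, 556, 556, 556, 219, 219, 219]  (not all equal)
t=7: [548, 548, 227, 548, 227, 227, 227, 227, 548, 548, 548]  (not all equal)
t=8: [217, 217, 551, 217, 551, 551, 551, 551, 217, 217, 217]  (not all equal)
t=9: [545, 545, 226, 545, 226, 226, 226, 226, 545, 545, 545]  (not all equal)
t=10: [217, 217, 549, 217, 549, 549, 549, 549, 217, 217, 217]  (not all equal)
t=11: [545, 545, 226, 545, 226, 226, 226, 226, 545, 545, 545]  (not all equal)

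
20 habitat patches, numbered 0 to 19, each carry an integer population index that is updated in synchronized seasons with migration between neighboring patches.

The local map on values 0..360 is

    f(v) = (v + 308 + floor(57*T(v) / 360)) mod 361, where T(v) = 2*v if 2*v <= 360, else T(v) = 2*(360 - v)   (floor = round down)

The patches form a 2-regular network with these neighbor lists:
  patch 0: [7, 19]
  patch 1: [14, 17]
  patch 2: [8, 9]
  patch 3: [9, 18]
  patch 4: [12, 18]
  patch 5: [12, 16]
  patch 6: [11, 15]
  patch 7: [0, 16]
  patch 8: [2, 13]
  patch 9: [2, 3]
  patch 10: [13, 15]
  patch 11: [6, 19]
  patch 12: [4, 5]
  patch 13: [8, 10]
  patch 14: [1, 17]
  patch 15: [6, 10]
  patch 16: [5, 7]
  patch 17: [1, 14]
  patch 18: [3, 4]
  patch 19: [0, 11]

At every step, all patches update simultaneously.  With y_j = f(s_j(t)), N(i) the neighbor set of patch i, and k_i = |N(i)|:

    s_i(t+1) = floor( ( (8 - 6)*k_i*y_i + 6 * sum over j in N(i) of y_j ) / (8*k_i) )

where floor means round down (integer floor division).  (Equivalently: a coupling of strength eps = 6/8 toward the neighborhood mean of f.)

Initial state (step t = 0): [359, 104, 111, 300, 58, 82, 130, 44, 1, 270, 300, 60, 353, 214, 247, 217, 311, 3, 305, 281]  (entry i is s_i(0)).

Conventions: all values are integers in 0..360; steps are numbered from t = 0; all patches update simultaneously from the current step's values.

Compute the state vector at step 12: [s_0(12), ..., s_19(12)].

Answer: [225, 192, 188, 168, 100, 156, 89, 352, 187, 183, 158, 52, 57, 178, 192, 127, 223, 192, 140, 156]

Derivation:
t=0: [359, 104, 111, 300, 58, 82, 130, 44, 1, 270, 300, 60, 353, 214, 247, 217, 311, 3, 305, 281]
t=1: [172, 223, 231, 259, 219, 229, 117, 218, 189, 195, 222, 145, 104, 267, 205, 196, 90, 194, 175, 187]
t=2: [192, 201, 198, 198, 150, 109, 149, 141, 220, 219, 216, 142, 180, 211, 202, 165, 176, 203, 211, 163]
t=3: [157, 198, 206, 204, 181, 158, 147, 171, 203, 199, 190, 147, 133, 208, 198, 172, 127, 198, 178, 162]
t=4: [162, 196, 198, 191, 159, 127, 152, 143, 201, 199, 188, 147, 157, 196, 196, 167, 151, 196, 189, 149]
t=5: [144, 194, 196, 192, 167, 140, 151, 148, 195, 194, 182, 143, 139, 193, 194, 167, 129, 194, 177, 148]
t=6: [139, 193, 193, 187, 157, 125, 149, 129, 193, 193, 180, 141, 143, 190, 193, 165, 131, 193, 179, 136]
t=7: [123, 192, 192, 187, 157, 123, 146, 122, 191, 190, 178, 133, 132, 188, 192, 163, 114, 192, 173, 129]
t=8: [110, 192, 190, 183, 148, 108, 140, 103, 190, 190, 176, 126, 127, 186, 192, 160, 104, 192, 171, 115]
t=9: [90, 192, 190, 182, 142, 96, 133, 85, 189, 188, 173, 113, 114, 185, 192, 155, 84, 192, 165, 100]
t=10: [67, 192, 189, 178, 131, 76, 122, 60, 188, 187, 170, 98, 101, 183, 192, 148, 63, 192, 160, 79]
t=11: [37, 192, 188, 174, 118, 52, 108, 30, 188, 186, 165, 78, 82, 181, 192, 139, 34, 192, 151, 54]
t=12: [225, 192, 188, 168, 100, 156, 89, 352, 187, 183, 158, 52, 57, 178, 192, 127, 223, 192, 140, 156]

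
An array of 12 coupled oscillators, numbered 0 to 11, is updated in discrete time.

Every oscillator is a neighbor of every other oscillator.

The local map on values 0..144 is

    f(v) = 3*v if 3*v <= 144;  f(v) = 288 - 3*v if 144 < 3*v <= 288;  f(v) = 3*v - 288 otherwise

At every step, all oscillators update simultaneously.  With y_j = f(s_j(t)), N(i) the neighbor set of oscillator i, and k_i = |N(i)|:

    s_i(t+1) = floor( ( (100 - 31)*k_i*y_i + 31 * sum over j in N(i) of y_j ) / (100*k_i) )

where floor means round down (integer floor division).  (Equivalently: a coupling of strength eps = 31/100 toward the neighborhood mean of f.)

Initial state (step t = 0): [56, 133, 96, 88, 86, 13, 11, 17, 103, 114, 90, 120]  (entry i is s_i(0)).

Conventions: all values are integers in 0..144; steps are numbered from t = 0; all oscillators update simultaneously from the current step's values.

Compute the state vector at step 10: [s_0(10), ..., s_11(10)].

Answer: [119, 119, 32, 87, 56, 95, 56, 56, 56, 56, 56, 72]

Derivation:
t=0: [56, 133, 96, 88, 86, 13, 11, 17, 103, 114, 90, 120]
t=1: [95, 89, 16, 32, 36, 41, 37, 49, 30, 51, 28, 63]
t=2: [31, 43, 61, 93, 101, 111, 103, 123, 89, 119, 85, 95]
t=3: [79, 102, 87, 23, 27, 47, 31, 71, 31, 63, 39, 19]
t=4: [59, 37, 43, 71, 79, 119, 87, 75, 87, 91, 103, 63]
t=5: [95, 95, 107, 72, 56, 68, 40, 64, 40, 32, 36, 88]
t=6: [26, 26, 46, 72, 104, 80, 104, 88, 104, 88, 96, 40]
t=7: [70, 70, 109, 66, 34, 50, 34, 34, 34, 34, 18, 97]
t=8: [79, 79, 53, 87, 95, 119, 95, 95, 95, 95, 63, 29]
t=9: [48, 48, 100, 32, 16, 60, 16, 16, 16, 16, 80, 72]
t=10: [119, 119, 32, 87, 56, 95, 56, 56, 56, 56, 56, 72]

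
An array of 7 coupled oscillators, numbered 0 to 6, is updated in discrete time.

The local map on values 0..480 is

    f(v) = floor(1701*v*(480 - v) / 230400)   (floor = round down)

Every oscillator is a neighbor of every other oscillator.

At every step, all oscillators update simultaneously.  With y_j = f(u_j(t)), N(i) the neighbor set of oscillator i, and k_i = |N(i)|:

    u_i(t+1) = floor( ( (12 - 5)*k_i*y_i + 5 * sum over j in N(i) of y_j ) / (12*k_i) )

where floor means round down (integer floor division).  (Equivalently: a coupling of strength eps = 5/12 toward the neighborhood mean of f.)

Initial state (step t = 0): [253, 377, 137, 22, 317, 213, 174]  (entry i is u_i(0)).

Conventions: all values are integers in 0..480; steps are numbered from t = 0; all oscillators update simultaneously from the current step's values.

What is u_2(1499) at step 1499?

Simulating step by step:
t=0: [253, 377, 137, 22, 317, 213, 174]
t=1: [379, 308, 339, 199, 357, 376, 363]
t=2: [308, 364, 344, 375, 330, 312, 324]
t=3: [371, 330, 348, 319, 358, 369, 362]
t=4: [314, 348, 335, 355, 326, 316, 322]
t=5: [373, 350, 360, 344, 366, 372, 368]
t=6: [303, 324, 316, 330, 311, 304, 309]
t=7: [389, 378, 382, 374, 386, 389, 387]
t=8: [266, 278, 274, 282, 269, 266, 268]
t=9: [418, 415, 416, 414, 418, 418, 418]
t=10: [192, 196, 195, 197, 192, 192, 192]
t=11: [408, 409, 409, 410, 408, 408, 408]
t=12: [215, 214, 214, 212, 215, 215, 215]
t=13: [419, 419, 419, 419, 419, 419, 419]
t=14: [188, 188, 188, 188, 188, 188, 188]
t=15: [405, 405, 405, 405, 405, 405, 405]
t=16: [224, 224, 224, 224, 224, 224, 224]
t=17: [423, 423, 423, 423, 423, 423, 423]
t=18: [178, 178, 178, 178, 178, 178, 178]
t=19: [396, 396, 396, 396, 396, 396, 396]
t=20: [245, 245, 245, 245, 245, 245, 245]
t=21: [425, 425, 425, 425, 425, 425, 425]
t=22: [172, 172, 172, 172, 172, 172, 172]
t=23: [391, 391, 391, 391, 391, 391, 391]
t=24: [256, 256, 256, 256, 256, 256, 256]
t=25: [423, 423, 423, 423, 423, 423, 423]

Answer: u_2(1499) = 396
Key observation: The state at step 17, [423, 423, 423, 423, 423, 423, 423], reappears at step 25: the system is in a cycle of period 8 from step 17 on.  Therefore the state at step 1499 equals the state at step 17 + ((1499 - 17) mod 8) = 19, which is [396, 396, 396, 396, 396, 396, 396].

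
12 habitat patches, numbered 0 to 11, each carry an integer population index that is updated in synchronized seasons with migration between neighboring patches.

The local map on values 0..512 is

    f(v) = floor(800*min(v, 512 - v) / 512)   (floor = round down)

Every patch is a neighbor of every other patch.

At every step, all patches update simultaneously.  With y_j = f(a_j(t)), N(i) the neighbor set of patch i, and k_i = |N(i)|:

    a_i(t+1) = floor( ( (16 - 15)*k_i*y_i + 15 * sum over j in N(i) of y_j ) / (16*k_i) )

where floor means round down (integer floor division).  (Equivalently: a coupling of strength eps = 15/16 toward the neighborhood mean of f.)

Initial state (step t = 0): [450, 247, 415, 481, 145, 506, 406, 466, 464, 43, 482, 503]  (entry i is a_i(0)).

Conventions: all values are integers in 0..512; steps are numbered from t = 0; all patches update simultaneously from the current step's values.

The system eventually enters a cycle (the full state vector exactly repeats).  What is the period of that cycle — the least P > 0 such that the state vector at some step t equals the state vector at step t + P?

Simulating step by step:
t=0: [450, 247, 415, 481, 145, 506, 406, 466, 464, 43, 482, 503]
t=1: [113, 106, 111, 114, 110, 115, 111, 113, 113, 113, 114, 114]
t=2: [174, 175, 174, 174, 175, 174, 174, 174, 174, 174, 174, 174]
t=3: [271, 271, 271, 271, 271, 271, 271, 271, 271, 271, 271, 271]
t=4: [376, 376, 376, 376, 376, 376, 376, 376, 376, 376, 376, 376]
t=5: [212, 212, 212, 212, 212, 212, 212, 212, 212, 212, 212, 212]
t=6: [331, 331, 331, 331, 331, 331, 331, 331, 331, 331, 331, 331]
t=7: [282, 282, 282, 282, 282, 282, 282, 282, 282, 282, 282, 282]
t=8: [359, 359, 359, 359, 359, 359, 359, 359, 359, 359, 359, 359]
t=9: [239, 239, 239, 239, 239, 239, 239, 239, 239, 239, 239, 239]
t=10: [373, 373, 373, 373, 373, 373, 373, 373, 373, 373, 373, 373]
t=11: [217, 217, 217, 217, 217, 217, 217, 217, 217, 217, 217, 217]
t=12: [339, 339, 339, 339, 339, 339, 339, 339, 339, 339, 339, 339]
t=13: [270, 270, 270, 270, 270, 270, 270, 270, 270, 270, 270, 270]
t=14: [378, 378, 378, 378, 378, 378, 378, 378, 378, 378, 378, 378]
t=15: [209, 209, 209, 209, 209, 209, 209, 209, 209, 209, 209, 209]
t=16: [326, 326, 326, 326, 326, 326, 326, 326, 326, 326, 326, 326]
t=17: [290, 290, 290, 290, 290, 290, 290, 290, 290, 290, 290, 290]
t=18: [346, 346, 346, 346, 346, 346, 346, 346, 346, 346, 346, 346]
t=19: [259, 259, 259, 259, 259, 259, 259, 259, 259, 259, 259, 259]
t=20: [395, 395, 395, 395, 395, 395, 395, 395, 395, 395, 395, 395]
t=21: [182, 182, 182, 182, 182, 182, 182, 182, 182, 182, 182, 182]
t=22: [284, 284, 284, 284, 284, 284, 284, 284, 284, 284, 284, 284]
t=23: [356, 356, 356, 356, 356, 356, 356, 356, 356, 356, 356, 356]
t=24: [243, 243, 243, 243, 243, 243, 243, 243, 243, 243, 243, 243]
t=25: [379, 379, 379, 379, 379, 379, 379, 379, 379, 379, 379, 379]
t=26: [207, 207, 207, 207, 207, 207, 207, 207, 207, 207, 207, 207]
t=27: [323, 323, 323, 323, 323, 323, 323, 323, 323, 323, 323, 323]
t=28: [295, 295, 295, 295, 295, 295, 295, 295, 295, 295, 295, 295]
t=29: [339, 339, 339, 339, 339, 339, 339, 339, 339, 339, 339, 339]

Answer: 17
Key observation: The state at step 12, [339, 339, 339, 339, 339, 339, 339, 339, 339, 339, 339, 339], reappears at step 29 — and no state repeats earlier — so the cycle the system enters has period 17.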